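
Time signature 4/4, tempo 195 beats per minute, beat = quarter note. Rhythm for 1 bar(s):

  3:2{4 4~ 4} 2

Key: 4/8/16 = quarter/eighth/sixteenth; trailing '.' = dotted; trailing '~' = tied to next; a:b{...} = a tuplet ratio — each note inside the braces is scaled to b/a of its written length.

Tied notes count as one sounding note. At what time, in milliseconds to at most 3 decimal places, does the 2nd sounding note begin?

1. 0.0ms @ 0 + 205.128ms (2/3)
2. 205.128ms @ 2/3 + 410.256ms (4/3)
3. 615.385ms @ 2 + 615.385ms (2)

note 2 onset = 2/3b = 205.128ms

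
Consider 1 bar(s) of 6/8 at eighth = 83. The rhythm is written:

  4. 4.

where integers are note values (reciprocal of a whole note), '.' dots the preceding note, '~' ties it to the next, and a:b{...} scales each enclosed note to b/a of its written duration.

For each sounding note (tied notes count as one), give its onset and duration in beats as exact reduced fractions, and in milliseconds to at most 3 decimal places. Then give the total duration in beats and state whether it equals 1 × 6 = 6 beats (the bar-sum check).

1) 0.0ms=0b +2168.675ms=3b
2) 2168.675ms=3b +2168.675ms=3b
Σ=6b of 6 (83bpm 6/8) — PASS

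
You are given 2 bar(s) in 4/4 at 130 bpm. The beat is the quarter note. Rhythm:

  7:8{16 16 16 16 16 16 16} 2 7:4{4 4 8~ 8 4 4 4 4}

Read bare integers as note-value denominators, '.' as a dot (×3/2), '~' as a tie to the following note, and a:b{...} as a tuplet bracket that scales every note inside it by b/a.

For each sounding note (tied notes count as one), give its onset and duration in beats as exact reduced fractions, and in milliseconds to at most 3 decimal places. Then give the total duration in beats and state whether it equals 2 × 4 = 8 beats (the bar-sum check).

1) 0.0ms=0b +131.868ms=2/7b
2) 131.868ms=2/7b +131.868ms=2/7b
3) 263.736ms=4/7b +131.868ms=2/7b
4) 395.604ms=6/7b +131.868ms=2/7b
5) 527.473ms=8/7b +131.868ms=2/7b
6) 659.341ms=10/7b +131.868ms=2/7b
7) 791.209ms=12/7b +131.868ms=2/7b
8) 923.077ms=2b +923.077ms=2b
9) 1846.154ms=4b +263.736ms=4/7b
10) 2109.89ms=32/7b +263.736ms=4/7b
11) 2373.626ms=36/7b +263.736ms=4/7b
12) 2637.363ms=40/7b +263.736ms=4/7b
13) 2901.099ms=44/7b +263.736ms=4/7b
14) 3164.835ms=48/7b +263.736ms=4/7b
15) 3428.571ms=52/7b +263.736ms=4/7b
Σ=8b of 8 (130bpm 4/4) — PASS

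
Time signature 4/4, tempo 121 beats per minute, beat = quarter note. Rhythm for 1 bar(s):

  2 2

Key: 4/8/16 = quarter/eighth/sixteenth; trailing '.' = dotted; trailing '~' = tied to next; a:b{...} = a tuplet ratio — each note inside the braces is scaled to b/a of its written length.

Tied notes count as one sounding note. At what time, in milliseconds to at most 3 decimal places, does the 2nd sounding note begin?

note 2 onset = 2b = 991.736ms

1. 0.0ms @ 0 + 991.736ms (2)
2. 991.736ms @ 2 + 991.736ms (2)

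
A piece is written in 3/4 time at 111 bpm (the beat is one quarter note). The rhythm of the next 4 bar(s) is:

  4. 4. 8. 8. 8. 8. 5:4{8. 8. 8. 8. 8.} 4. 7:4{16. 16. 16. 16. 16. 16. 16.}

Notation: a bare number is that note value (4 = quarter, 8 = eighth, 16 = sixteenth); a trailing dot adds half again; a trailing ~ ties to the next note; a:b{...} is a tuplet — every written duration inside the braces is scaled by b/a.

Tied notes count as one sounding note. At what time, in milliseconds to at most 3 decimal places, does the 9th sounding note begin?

note 9 onset = 36/5b = 3891.892ms

1. 0.0ms @ 0 + 810.811ms (3/2)
2. 810.811ms @ 3/2 + 810.811ms (3/2)
3. 1621.622ms @ 3 + 405.405ms (3/4)
4. 2027.027ms @ 15/4 + 405.405ms (3/4)
5. 2432.432ms @ 9/2 + 405.405ms (3/4)
6. 2837.838ms @ 21/4 + 405.405ms (3/4)
7. 3243.243ms @ 6 + 324.324ms (3/5)
8. 3567.568ms @ 33/5 + 324.324ms (3/5)
9. 3891.892ms @ 36/5 + 324.324ms (3/5)
10. 4216.216ms @ 39/5 + 324.324ms (3/5)
11. 4540.541ms @ 42/5 + 324.324ms (3/5)
12. 4864.865ms @ 9 + 810.811ms (3/2)
13. 5675.676ms @ 21/2 + 115.83ms (3/14)
14. 5791.506ms @ 75/7 + 115.83ms (3/14)
15. 5907.336ms @ 153/14 + 115.83ms (3/14)
16. 6023.166ms @ 78/7 + 115.83ms (3/14)
17. 6138.996ms @ 159/14 + 115.83ms (3/14)
18. 6254.826ms @ 81/7 + 115.83ms (3/14)
19. 6370.656ms @ 165/14 + 115.83ms (3/14)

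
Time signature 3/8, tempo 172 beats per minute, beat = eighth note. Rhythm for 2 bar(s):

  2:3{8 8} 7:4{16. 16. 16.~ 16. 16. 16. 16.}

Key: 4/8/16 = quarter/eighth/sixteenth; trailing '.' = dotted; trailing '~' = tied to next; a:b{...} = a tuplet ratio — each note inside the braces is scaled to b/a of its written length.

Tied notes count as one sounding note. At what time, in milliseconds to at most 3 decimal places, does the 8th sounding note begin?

1. 0.0ms @ 0 + 523.256ms (3/2)
2. 523.256ms @ 3/2 + 523.256ms (3/2)
3. 1046.512ms @ 3 + 149.502ms (3/7)
4. 1196.013ms @ 24/7 + 149.502ms (3/7)
5. 1345.515ms @ 27/7 + 299.003ms (6/7)
6. 1644.518ms @ 33/7 + 149.502ms (3/7)
7. 1794.02ms @ 36/7 + 149.502ms (3/7)
8. 1943.522ms @ 39/7 + 149.502ms (3/7)

note 8 onset = 39/7b = 1943.522ms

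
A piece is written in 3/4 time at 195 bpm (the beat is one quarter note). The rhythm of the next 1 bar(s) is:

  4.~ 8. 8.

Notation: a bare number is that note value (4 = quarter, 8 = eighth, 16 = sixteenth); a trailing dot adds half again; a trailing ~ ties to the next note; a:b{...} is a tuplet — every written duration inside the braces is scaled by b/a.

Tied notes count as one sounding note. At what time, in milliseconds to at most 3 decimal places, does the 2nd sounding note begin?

note 2 onset = 9/4b = 692.308ms

1. 0.0ms @ 0 + 692.308ms (9/4)
2. 692.308ms @ 9/4 + 230.769ms (3/4)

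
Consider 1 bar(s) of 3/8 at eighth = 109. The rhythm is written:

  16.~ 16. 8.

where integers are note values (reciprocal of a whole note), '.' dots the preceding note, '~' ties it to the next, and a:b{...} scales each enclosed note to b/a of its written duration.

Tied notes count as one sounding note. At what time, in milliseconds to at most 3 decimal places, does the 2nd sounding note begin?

note 2 onset = 3/2b = 825.688ms

1. 0.0ms @ 0 + 825.688ms (3/2)
2. 825.688ms @ 3/2 + 825.688ms (3/2)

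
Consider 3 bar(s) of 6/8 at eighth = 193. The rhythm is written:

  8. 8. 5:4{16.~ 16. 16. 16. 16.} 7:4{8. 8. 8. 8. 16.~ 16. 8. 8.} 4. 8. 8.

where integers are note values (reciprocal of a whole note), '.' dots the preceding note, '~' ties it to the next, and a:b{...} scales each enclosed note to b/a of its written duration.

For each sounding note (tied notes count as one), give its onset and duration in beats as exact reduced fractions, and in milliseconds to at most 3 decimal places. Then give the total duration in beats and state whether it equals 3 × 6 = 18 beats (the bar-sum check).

1) 0.0ms=0b +466.321ms=3/2b
2) 466.321ms=3/2b +466.321ms=3/2b
3) 932.642ms=3b +373.057ms=6/5b
4) 1305.699ms=21/5b +186.528ms=3/5b
5) 1492.228ms=24/5b +186.528ms=3/5b
6) 1678.756ms=27/5b +186.528ms=3/5b
7) 1865.285ms=6b +266.469ms=6/7b
8) 2131.754ms=48/7b +266.469ms=6/7b
9) 2398.224ms=54/7b +266.469ms=6/7b
10) 2664.693ms=60/7b +266.469ms=6/7b
11) 2931.162ms=66/7b +266.469ms=6/7b
12) 3197.631ms=72/7b +266.469ms=6/7b
13) 3464.101ms=78/7b +266.469ms=6/7b
14) 3730.57ms=12b +932.642ms=3b
15) 4663.212ms=15b +466.321ms=3/2b
16) 5129.534ms=33/2b +466.321ms=3/2b
Σ=18b of 18 (193bpm 6/8) — PASS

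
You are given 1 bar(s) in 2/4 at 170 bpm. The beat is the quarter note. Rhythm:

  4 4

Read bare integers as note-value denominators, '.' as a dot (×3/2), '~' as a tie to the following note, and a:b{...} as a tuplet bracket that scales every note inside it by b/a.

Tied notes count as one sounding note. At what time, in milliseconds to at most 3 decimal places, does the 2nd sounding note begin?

1. 0.0ms @ 0 + 352.941ms (1)
2. 352.941ms @ 1 + 352.941ms (1)

note 2 onset = 1b = 352.941ms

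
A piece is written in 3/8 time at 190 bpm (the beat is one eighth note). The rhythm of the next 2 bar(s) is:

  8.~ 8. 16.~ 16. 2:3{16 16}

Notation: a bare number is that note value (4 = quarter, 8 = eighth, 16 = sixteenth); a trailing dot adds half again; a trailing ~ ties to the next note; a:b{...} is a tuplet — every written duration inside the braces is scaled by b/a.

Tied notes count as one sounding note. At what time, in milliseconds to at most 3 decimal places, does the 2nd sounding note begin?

note 2 onset = 3b = 947.368ms

1. 0.0ms @ 0 + 947.368ms (3)
2. 947.368ms @ 3 + 473.684ms (3/2)
3. 1421.053ms @ 9/2 + 236.842ms (3/4)
4. 1657.895ms @ 21/4 + 236.842ms (3/4)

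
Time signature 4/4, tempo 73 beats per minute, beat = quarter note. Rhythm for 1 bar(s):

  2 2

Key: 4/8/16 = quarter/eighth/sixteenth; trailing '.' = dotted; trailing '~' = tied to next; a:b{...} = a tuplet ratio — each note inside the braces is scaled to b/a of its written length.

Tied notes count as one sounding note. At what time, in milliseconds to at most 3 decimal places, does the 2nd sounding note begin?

note 2 onset = 2b = 1643.836ms

1. 0.0ms @ 0 + 1643.836ms (2)
2. 1643.836ms @ 2 + 1643.836ms (2)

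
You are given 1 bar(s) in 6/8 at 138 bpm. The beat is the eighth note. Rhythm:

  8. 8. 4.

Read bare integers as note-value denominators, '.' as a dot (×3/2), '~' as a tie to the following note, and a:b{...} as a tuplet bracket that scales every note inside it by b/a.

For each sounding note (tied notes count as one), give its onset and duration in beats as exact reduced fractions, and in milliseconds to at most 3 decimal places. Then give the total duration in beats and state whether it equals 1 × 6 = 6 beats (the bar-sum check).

1) 0.0ms=0b +652.174ms=3/2b
2) 652.174ms=3/2b +652.174ms=3/2b
3) 1304.348ms=3b +1304.348ms=3b
Σ=6b of 6 (138bpm 6/8) — PASS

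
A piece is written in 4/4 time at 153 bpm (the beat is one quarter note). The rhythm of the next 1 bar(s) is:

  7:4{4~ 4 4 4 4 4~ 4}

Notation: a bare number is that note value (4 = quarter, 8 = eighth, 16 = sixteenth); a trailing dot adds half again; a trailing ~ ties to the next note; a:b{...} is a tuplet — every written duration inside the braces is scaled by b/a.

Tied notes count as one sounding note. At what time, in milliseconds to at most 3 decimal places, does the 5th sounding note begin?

note 5 onset = 20/7b = 1120.448ms

1. 0.0ms @ 0 + 448.179ms (8/7)
2. 448.179ms @ 8/7 + 224.09ms (4/7)
3. 672.269ms @ 12/7 + 224.09ms (4/7)
4. 896.359ms @ 16/7 + 224.09ms (4/7)
5. 1120.448ms @ 20/7 + 448.179ms (8/7)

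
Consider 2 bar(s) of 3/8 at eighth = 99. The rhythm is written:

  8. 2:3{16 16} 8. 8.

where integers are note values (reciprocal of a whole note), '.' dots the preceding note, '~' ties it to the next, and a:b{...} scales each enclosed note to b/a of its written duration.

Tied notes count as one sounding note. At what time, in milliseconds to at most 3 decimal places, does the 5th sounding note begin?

1. 0.0ms @ 0 + 909.091ms (3/2)
2. 909.091ms @ 3/2 + 454.545ms (3/4)
3. 1363.636ms @ 9/4 + 454.545ms (3/4)
4. 1818.182ms @ 3 + 909.091ms (3/2)
5. 2727.273ms @ 9/2 + 909.091ms (3/2)

note 5 onset = 9/2b = 2727.273ms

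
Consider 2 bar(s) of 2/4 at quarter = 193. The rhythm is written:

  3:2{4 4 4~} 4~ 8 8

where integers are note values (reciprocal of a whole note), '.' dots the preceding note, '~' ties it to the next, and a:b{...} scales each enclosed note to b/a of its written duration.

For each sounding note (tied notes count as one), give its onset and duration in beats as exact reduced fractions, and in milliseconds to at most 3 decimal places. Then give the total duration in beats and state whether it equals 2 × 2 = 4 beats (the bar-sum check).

1) 0.0ms=0b +207.254ms=2/3b
2) 207.254ms=2/3b +207.254ms=2/3b
3) 414.508ms=4/3b +673.575ms=13/6b
4) 1088.083ms=7/2b +155.44ms=1/2b
Σ=4b of 4 (193bpm 2/4) — PASS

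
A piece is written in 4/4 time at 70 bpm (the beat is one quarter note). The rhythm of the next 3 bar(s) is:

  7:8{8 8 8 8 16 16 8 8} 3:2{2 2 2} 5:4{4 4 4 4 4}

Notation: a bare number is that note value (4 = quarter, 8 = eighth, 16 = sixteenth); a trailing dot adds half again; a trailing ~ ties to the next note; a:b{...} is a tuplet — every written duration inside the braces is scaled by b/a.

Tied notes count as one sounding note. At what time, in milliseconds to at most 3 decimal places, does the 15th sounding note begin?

note 15 onset = 52/5b = 8914.286ms

1. 0.0ms @ 0 + 489.796ms (4/7)
2. 489.796ms @ 4/7 + 489.796ms (4/7)
3. 979.592ms @ 8/7 + 489.796ms (4/7)
4. 1469.388ms @ 12/7 + 489.796ms (4/7)
5. 1959.184ms @ 16/7 + 244.898ms (2/7)
6. 2204.082ms @ 18/7 + 244.898ms (2/7)
7. 2448.98ms @ 20/7 + 489.796ms (4/7)
8. 2938.776ms @ 24/7 + 489.796ms (4/7)
9. 3428.571ms @ 4 + 1142.857ms (4/3)
10. 4571.429ms @ 16/3 + 1142.857ms (4/3)
11. 5714.286ms @ 20/3 + 1142.857ms (4/3)
12. 6857.143ms @ 8 + 685.714ms (4/5)
13. 7542.857ms @ 44/5 + 685.714ms (4/5)
14. 8228.571ms @ 48/5 + 685.714ms (4/5)
15. 8914.286ms @ 52/5 + 685.714ms (4/5)
16. 9600.0ms @ 56/5 + 685.714ms (4/5)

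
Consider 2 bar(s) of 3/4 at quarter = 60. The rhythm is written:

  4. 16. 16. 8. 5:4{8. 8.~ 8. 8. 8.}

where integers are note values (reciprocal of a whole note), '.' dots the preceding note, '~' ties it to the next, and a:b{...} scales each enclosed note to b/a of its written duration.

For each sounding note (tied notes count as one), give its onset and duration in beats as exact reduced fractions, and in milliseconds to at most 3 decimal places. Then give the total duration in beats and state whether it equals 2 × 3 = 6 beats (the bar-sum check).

1) 0.0ms=0b +1500.0ms=3/2b
2) 1500.0ms=3/2b +375.0ms=3/8b
3) 1875.0ms=15/8b +375.0ms=3/8b
4) 2250.0ms=9/4b +750.0ms=3/4b
5) 3000.0ms=3b +600.0ms=3/5b
6) 3600.0ms=18/5b +1200.0ms=6/5b
7) 4800.0ms=24/5b +600.0ms=3/5b
8) 5400.0ms=27/5b +600.0ms=3/5b
Σ=6b of 6 (60bpm 3/4) — PASS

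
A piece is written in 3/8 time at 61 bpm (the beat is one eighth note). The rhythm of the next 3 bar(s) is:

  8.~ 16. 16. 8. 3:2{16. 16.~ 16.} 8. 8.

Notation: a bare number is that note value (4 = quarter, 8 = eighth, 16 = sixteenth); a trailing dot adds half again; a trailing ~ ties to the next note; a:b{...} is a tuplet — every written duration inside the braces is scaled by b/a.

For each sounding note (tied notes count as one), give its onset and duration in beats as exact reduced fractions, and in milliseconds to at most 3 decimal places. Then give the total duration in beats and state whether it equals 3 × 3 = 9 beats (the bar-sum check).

1) 0.0ms=0b +2213.115ms=9/4b
2) 2213.115ms=9/4b +737.705ms=3/4b
3) 2950.82ms=3b +1475.41ms=3/2b
4) 4426.23ms=9/2b +491.803ms=1/2b
5) 4918.033ms=5b +983.607ms=1b
6) 5901.639ms=6b +1475.41ms=3/2b
7) 7377.049ms=15/2b +1475.41ms=3/2b
Σ=9b of 9 (61bpm 3/8) — PASS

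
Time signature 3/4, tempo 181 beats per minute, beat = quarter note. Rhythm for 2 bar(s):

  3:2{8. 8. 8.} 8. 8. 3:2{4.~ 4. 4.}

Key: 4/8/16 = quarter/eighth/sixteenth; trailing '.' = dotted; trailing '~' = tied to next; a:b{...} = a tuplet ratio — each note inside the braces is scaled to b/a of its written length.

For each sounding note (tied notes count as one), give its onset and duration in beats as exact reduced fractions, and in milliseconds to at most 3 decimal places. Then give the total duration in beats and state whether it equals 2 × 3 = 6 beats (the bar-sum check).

1) 0.0ms=0b +165.746ms=1/2b
2) 165.746ms=1/2b +165.746ms=1/2b
3) 331.492ms=1b +165.746ms=1/2b
4) 497.238ms=3/2b +248.619ms=3/4b
5) 745.856ms=9/4b +248.619ms=3/4b
6) 994.475ms=3b +662.983ms=2b
7) 1657.459ms=5b +331.492ms=1b
Σ=6b of 6 (181bpm 3/4) — PASS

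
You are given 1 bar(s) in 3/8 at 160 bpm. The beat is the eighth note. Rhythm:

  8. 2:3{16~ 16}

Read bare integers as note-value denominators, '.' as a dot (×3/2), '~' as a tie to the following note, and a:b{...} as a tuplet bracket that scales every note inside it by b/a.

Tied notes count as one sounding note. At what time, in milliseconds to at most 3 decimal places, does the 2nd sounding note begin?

note 2 onset = 3/2b = 562.5ms

1. 0.0ms @ 0 + 562.5ms (3/2)
2. 562.5ms @ 3/2 + 562.5ms (3/2)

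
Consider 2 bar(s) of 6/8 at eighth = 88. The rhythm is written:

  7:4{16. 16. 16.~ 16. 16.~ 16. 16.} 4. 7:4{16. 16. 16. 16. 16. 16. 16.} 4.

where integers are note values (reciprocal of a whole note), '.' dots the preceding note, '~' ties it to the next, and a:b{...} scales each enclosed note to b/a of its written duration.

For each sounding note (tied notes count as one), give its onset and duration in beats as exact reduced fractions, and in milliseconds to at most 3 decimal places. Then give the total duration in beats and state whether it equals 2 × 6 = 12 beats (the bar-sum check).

1) 0.0ms=0b +292.208ms=3/7b
2) 292.208ms=3/7b +292.208ms=3/7b
3) 584.416ms=6/7b +584.416ms=6/7b
4) 1168.831ms=12/7b +584.416ms=6/7b
5) 1753.247ms=18/7b +292.208ms=3/7b
6) 2045.455ms=3b +2045.455ms=3b
7) 4090.909ms=6b +292.208ms=3/7b
8) 4383.117ms=45/7b +292.208ms=3/7b
9) 4675.325ms=48/7b +292.208ms=3/7b
10) 4967.532ms=51/7b +292.208ms=3/7b
11) 5259.74ms=54/7b +292.208ms=3/7b
12) 5551.948ms=57/7b +292.208ms=3/7b
13) 5844.156ms=60/7b +292.208ms=3/7b
14) 6136.364ms=9b +2045.455ms=3b
Σ=12b of 12 (88bpm 6/8) — PASS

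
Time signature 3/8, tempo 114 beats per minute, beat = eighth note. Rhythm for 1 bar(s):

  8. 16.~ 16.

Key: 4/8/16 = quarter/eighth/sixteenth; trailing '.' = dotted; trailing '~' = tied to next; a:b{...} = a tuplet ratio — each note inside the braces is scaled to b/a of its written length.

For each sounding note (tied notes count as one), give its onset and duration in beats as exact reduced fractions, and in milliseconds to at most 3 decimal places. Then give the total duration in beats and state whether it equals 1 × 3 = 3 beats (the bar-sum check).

1) 0.0ms=0b +789.474ms=3/2b
2) 789.474ms=3/2b +789.474ms=3/2b
Σ=3b of 3 (114bpm 3/8) — PASS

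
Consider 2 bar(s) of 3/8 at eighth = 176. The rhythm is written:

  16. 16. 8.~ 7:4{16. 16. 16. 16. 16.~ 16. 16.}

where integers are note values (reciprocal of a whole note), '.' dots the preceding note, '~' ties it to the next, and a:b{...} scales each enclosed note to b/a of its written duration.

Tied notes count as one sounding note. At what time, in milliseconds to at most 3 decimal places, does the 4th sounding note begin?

1. 0.0ms @ 0 + 255.682ms (3/4)
2. 255.682ms @ 3/4 + 255.682ms (3/4)
3. 511.364ms @ 3/2 + 657.468ms (27/14)
4. 1168.831ms @ 24/7 + 146.104ms (3/7)
5. 1314.935ms @ 27/7 + 146.104ms (3/7)
6. 1461.039ms @ 30/7 + 146.104ms (3/7)
7. 1607.143ms @ 33/7 + 292.208ms (6/7)
8. 1899.351ms @ 39/7 + 146.104ms (3/7)

note 4 onset = 24/7b = 1168.831ms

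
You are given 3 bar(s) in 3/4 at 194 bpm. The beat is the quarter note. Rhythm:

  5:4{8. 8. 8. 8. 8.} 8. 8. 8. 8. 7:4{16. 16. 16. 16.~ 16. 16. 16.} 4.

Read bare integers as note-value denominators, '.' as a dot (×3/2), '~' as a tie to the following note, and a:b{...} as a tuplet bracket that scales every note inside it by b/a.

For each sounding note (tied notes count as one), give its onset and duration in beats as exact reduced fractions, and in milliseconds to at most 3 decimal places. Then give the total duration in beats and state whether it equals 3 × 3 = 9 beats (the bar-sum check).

1) 0.0ms=0b +185.567ms=3/5b
2) 185.567ms=3/5b +185.567ms=3/5b
3) 371.134ms=6/5b +185.567ms=3/5b
4) 556.701ms=9/5b +185.567ms=3/5b
5) 742.268ms=12/5b +185.567ms=3/5b
6) 927.835ms=3b +231.959ms=3/4b
7) 1159.794ms=15/4b +231.959ms=3/4b
8) 1391.753ms=9/2b +231.959ms=3/4b
9) 1623.711ms=21/4b +231.959ms=3/4b
10) 1855.67ms=6b +66.274ms=3/14b
11) 1921.944ms=87/14b +66.274ms=3/14b
12) 1988.218ms=45/7b +66.274ms=3/14b
13) 2054.492ms=93/14b +132.548ms=3/7b
14) 2187.04ms=99/14b +66.274ms=3/14b
15) 2253.314ms=51/7b +66.274ms=3/14b
16) 2319.588ms=15/2b +463.918ms=3/2b
Σ=9b of 9 (194bpm 3/4) — PASS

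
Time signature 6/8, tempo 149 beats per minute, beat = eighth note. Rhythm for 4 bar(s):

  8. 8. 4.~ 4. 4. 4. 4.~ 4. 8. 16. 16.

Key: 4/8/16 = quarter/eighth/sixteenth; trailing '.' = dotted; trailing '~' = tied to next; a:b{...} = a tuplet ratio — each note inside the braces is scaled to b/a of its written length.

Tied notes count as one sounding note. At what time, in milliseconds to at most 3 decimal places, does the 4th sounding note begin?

note 4 onset = 9b = 3624.161ms

1. 0.0ms @ 0 + 604.027ms (3/2)
2. 604.027ms @ 3/2 + 604.027ms (3/2)
3. 1208.054ms @ 3 + 2416.107ms (6)
4. 3624.161ms @ 9 + 1208.054ms (3)
5. 4832.215ms @ 12 + 1208.054ms (3)
6. 6040.268ms @ 15 + 2416.107ms (6)
7. 8456.376ms @ 21 + 604.027ms (3/2)
8. 9060.403ms @ 45/2 + 302.013ms (3/4)
9. 9362.416ms @ 93/4 + 302.013ms (3/4)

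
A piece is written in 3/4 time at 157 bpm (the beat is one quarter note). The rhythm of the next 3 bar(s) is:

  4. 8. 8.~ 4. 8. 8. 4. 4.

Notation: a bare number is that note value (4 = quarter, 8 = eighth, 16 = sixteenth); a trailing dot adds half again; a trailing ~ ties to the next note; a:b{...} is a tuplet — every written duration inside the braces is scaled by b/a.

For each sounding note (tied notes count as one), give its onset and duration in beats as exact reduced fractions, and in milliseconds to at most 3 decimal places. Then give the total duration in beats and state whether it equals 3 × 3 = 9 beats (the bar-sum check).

1) 0.0ms=0b +573.248ms=3/2b
2) 573.248ms=3/2b +286.624ms=3/4b
3) 859.873ms=9/4b +859.873ms=9/4b
4) 1719.745ms=9/2b +286.624ms=3/4b
5) 2006.369ms=21/4b +286.624ms=3/4b
6) 2292.994ms=6b +573.248ms=3/2b
7) 2866.242ms=15/2b +573.248ms=3/2b
Σ=9b of 9 (157bpm 3/4) — PASS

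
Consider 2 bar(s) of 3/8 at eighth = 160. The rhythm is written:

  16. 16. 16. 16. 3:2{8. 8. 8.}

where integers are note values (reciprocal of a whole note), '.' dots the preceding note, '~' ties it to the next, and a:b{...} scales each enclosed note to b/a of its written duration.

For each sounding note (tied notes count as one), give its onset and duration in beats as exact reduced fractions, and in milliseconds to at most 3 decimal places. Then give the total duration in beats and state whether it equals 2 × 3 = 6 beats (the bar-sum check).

1) 0.0ms=0b +281.25ms=3/4b
2) 281.25ms=3/4b +281.25ms=3/4b
3) 562.5ms=3/2b +281.25ms=3/4b
4) 843.75ms=9/4b +281.25ms=3/4b
5) 1125.0ms=3b +375.0ms=1b
6) 1500.0ms=4b +375.0ms=1b
7) 1875.0ms=5b +375.0ms=1b
Σ=6b of 6 (160bpm 3/8) — PASS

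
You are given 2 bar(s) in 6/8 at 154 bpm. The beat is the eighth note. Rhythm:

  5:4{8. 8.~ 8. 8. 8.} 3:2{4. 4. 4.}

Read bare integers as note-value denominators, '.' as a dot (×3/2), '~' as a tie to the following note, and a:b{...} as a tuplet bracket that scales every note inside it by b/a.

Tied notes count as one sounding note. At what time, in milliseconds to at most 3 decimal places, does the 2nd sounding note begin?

note 2 onset = 6/5b = 467.532ms

1. 0.0ms @ 0 + 467.532ms (6/5)
2. 467.532ms @ 6/5 + 935.065ms (12/5)
3. 1402.597ms @ 18/5 + 467.532ms (6/5)
4. 1870.13ms @ 24/5 + 467.532ms (6/5)
5. 2337.662ms @ 6 + 779.221ms (2)
6. 3116.883ms @ 8 + 779.221ms (2)
7. 3896.104ms @ 10 + 779.221ms (2)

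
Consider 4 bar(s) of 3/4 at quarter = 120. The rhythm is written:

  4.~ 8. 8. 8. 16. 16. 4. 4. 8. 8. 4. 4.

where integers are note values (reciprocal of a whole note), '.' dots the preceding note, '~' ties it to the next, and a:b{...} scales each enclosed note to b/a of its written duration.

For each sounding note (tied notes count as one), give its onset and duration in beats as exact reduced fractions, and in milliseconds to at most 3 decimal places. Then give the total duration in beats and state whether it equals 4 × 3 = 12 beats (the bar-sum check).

1) 0.0ms=0b +1125.0ms=9/4b
2) 1125.0ms=9/4b +375.0ms=3/4b
3) 1500.0ms=3b +375.0ms=3/4b
4) 1875.0ms=15/4b +187.5ms=3/8b
5) 2062.5ms=33/8b +187.5ms=3/8b
6) 2250.0ms=9/2b +750.0ms=3/2b
7) 3000.0ms=6b +750.0ms=3/2b
8) 3750.0ms=15/2b +375.0ms=3/4b
9) 4125.0ms=33/4b +375.0ms=3/4b
10) 4500.0ms=9b +750.0ms=3/2b
11) 5250.0ms=21/2b +750.0ms=3/2b
Σ=12b of 12 (120bpm 3/4) — PASS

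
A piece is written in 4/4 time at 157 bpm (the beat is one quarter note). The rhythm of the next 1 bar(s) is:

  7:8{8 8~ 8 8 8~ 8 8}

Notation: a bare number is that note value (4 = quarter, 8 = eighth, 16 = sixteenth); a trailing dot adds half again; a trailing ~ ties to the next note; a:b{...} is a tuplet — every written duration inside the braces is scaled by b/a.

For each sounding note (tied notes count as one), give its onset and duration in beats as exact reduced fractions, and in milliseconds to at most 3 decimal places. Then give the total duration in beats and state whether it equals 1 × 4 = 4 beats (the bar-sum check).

1) 0.0ms=0b +218.38ms=4/7b
2) 218.38ms=4/7b +436.761ms=8/7b
3) 655.141ms=12/7b +218.38ms=4/7b
4) 873.521ms=16/7b +436.761ms=8/7b
5) 1310.282ms=24/7b +218.38ms=4/7b
Σ=4b of 4 (157bpm 4/4) — PASS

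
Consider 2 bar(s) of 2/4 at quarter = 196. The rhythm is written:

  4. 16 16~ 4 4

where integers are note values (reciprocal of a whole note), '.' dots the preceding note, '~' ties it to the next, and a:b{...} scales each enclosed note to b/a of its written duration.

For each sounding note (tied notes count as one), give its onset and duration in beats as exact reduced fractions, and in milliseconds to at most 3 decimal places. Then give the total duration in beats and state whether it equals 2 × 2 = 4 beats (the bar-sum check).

1) 0.0ms=0b +459.184ms=3/2b
2) 459.184ms=3/2b +76.531ms=1/4b
3) 535.714ms=7/4b +382.653ms=5/4b
4) 918.367ms=3b +306.122ms=1b
Σ=4b of 4 (196bpm 2/4) — PASS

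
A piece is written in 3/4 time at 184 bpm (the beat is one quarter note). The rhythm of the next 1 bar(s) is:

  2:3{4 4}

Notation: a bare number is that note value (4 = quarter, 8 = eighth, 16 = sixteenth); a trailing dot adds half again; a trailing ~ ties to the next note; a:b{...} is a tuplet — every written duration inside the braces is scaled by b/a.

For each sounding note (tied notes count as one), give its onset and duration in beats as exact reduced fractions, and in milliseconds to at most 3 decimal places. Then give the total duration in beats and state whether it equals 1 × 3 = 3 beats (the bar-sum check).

1) 0.0ms=0b +489.13ms=3/2b
2) 489.13ms=3/2b +489.13ms=3/2b
Σ=3b of 3 (184bpm 3/4) — PASS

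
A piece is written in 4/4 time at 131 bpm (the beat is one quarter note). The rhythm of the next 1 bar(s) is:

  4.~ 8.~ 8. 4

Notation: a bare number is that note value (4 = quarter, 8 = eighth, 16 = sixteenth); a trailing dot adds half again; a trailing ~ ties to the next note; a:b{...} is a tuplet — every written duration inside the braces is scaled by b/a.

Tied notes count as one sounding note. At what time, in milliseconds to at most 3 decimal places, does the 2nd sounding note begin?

note 2 onset = 3b = 1374.046ms

1. 0.0ms @ 0 + 1374.046ms (3)
2. 1374.046ms @ 3 + 458.015ms (1)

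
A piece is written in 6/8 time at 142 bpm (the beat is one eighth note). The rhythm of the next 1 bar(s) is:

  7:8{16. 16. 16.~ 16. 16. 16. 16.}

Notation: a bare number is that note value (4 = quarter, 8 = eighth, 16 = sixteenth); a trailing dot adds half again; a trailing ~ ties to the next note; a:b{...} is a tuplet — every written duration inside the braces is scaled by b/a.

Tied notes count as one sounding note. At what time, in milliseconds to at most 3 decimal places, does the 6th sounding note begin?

note 6 onset = 36/7b = 2173.038ms

1. 0.0ms @ 0 + 362.173ms (6/7)
2. 362.173ms @ 6/7 + 362.173ms (6/7)
3. 724.346ms @ 12/7 + 724.346ms (12/7)
4. 1448.692ms @ 24/7 + 362.173ms (6/7)
5. 1810.865ms @ 30/7 + 362.173ms (6/7)
6. 2173.038ms @ 36/7 + 362.173ms (6/7)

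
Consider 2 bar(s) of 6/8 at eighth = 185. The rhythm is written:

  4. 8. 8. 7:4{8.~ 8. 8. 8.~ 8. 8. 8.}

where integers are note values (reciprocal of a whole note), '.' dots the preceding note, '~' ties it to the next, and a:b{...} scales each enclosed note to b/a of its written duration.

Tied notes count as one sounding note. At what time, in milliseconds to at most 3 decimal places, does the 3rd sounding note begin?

1. 0.0ms @ 0 + 972.973ms (3)
2. 972.973ms @ 3 + 486.486ms (3/2)
3. 1459.459ms @ 9/2 + 486.486ms (3/2)
4. 1945.946ms @ 6 + 555.985ms (12/7)
5. 2501.931ms @ 54/7 + 277.992ms (6/7)
6. 2779.923ms @ 60/7 + 555.985ms (12/7)
7. 3335.907ms @ 72/7 + 277.992ms (6/7)
8. 3613.9ms @ 78/7 + 277.992ms (6/7)

note 3 onset = 9/2b = 1459.459ms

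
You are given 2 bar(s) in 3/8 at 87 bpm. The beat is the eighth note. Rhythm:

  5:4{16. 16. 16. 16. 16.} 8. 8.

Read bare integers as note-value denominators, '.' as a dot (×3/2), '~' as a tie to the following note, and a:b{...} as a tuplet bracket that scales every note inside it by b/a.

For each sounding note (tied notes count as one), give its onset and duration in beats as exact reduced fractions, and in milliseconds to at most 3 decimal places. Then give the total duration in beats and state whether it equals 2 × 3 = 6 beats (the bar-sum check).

1) 0.0ms=0b +413.793ms=3/5b
2) 413.793ms=3/5b +413.793ms=3/5b
3) 827.586ms=6/5b +413.793ms=3/5b
4) 1241.379ms=9/5b +413.793ms=3/5b
5) 1655.172ms=12/5b +413.793ms=3/5b
6) 2068.966ms=3b +1034.483ms=3/2b
7) 3103.448ms=9/2b +1034.483ms=3/2b
Σ=6b of 6 (87bpm 3/8) — PASS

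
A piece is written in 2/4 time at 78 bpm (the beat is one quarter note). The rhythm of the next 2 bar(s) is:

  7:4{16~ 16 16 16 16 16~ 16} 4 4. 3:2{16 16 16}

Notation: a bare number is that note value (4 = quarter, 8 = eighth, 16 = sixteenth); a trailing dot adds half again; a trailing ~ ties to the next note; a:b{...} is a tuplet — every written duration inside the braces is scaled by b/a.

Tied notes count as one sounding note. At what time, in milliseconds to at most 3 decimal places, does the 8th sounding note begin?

1. 0.0ms @ 0 + 219.78ms (2/7)
2. 219.78ms @ 2/7 + 109.89ms (1/7)
3. 329.67ms @ 3/7 + 109.89ms (1/7)
4. 439.56ms @ 4/7 + 109.89ms (1/7)
5. 549.451ms @ 5/7 + 219.78ms (2/7)
6. 769.231ms @ 1 + 769.231ms (1)
7. 1538.462ms @ 2 + 1153.846ms (3/2)
8. 2692.308ms @ 7/2 + 128.205ms (1/6)
9. 2820.513ms @ 11/3 + 128.205ms (1/6)
10. 2948.718ms @ 23/6 + 128.205ms (1/6)

note 8 onset = 7/2b = 2692.308ms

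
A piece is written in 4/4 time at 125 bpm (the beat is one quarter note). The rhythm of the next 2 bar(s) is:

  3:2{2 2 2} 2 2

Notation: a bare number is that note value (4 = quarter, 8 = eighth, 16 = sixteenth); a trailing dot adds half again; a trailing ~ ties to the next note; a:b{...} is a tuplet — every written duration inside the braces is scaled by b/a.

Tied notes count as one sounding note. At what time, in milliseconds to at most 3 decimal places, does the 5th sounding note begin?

note 5 onset = 6b = 2880.0ms

1. 0.0ms @ 0 + 640.0ms (4/3)
2. 640.0ms @ 4/3 + 640.0ms (4/3)
3. 1280.0ms @ 8/3 + 640.0ms (4/3)
4. 1920.0ms @ 4 + 960.0ms (2)
5. 2880.0ms @ 6 + 960.0ms (2)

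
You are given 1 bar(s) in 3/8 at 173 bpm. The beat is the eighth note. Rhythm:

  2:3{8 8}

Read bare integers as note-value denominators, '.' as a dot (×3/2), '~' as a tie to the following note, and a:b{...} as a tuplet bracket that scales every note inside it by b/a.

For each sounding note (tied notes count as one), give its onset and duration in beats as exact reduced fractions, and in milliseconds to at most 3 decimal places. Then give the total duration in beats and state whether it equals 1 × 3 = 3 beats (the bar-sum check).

1) 0.0ms=0b +520.231ms=3/2b
2) 520.231ms=3/2b +520.231ms=3/2b
Σ=3b of 3 (173bpm 3/8) — PASS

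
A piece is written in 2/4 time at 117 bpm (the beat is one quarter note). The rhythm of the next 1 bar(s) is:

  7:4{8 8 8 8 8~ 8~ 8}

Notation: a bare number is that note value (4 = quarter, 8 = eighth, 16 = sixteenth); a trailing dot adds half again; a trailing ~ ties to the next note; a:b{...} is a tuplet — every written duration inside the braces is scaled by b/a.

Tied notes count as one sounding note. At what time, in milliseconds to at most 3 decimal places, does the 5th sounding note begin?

note 5 onset = 8/7b = 586.081ms

1. 0.0ms @ 0 + 146.52ms (2/7)
2. 146.52ms @ 2/7 + 146.52ms (2/7)
3. 293.04ms @ 4/7 + 146.52ms (2/7)
4. 439.56ms @ 6/7 + 146.52ms (2/7)
5. 586.081ms @ 8/7 + 439.56ms (6/7)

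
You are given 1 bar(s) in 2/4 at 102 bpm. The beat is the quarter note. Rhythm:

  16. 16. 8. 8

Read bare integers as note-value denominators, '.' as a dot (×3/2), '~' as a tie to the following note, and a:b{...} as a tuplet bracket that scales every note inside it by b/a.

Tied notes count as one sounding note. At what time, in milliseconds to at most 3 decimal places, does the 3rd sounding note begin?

note 3 onset = 3/4b = 441.176ms

1. 0.0ms @ 0 + 220.588ms (3/8)
2. 220.588ms @ 3/8 + 220.588ms (3/8)
3. 441.176ms @ 3/4 + 441.176ms (3/4)
4. 882.353ms @ 3/2 + 294.118ms (1/2)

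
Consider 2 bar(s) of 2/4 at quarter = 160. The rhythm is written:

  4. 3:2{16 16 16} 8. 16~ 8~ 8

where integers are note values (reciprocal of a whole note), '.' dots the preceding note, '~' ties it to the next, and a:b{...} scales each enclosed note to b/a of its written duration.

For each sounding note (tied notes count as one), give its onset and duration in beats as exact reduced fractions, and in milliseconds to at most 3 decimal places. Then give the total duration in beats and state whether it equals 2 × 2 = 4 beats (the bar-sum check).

1) 0.0ms=0b +562.5ms=3/2b
2) 562.5ms=3/2b +62.5ms=1/6b
3) 625.0ms=5/3b +62.5ms=1/6b
4) 687.5ms=11/6b +62.5ms=1/6b
5) 750.0ms=2b +281.25ms=3/4b
6) 1031.25ms=11/4b +468.75ms=5/4b
Σ=4b of 4 (160bpm 2/4) — PASS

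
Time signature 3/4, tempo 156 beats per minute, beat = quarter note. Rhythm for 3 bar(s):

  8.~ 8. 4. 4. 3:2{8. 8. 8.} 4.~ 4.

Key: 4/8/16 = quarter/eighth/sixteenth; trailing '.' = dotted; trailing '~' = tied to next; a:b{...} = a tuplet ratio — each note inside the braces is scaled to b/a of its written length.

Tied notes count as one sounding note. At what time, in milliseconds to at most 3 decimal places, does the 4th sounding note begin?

1. 0.0ms @ 0 + 576.923ms (3/2)
2. 576.923ms @ 3/2 + 576.923ms (3/2)
3. 1153.846ms @ 3 + 576.923ms (3/2)
4. 1730.769ms @ 9/2 + 192.308ms (1/2)
5. 1923.077ms @ 5 + 192.308ms (1/2)
6. 2115.385ms @ 11/2 + 192.308ms (1/2)
7. 2307.692ms @ 6 + 1153.846ms (3)

note 4 onset = 9/2b = 1730.769ms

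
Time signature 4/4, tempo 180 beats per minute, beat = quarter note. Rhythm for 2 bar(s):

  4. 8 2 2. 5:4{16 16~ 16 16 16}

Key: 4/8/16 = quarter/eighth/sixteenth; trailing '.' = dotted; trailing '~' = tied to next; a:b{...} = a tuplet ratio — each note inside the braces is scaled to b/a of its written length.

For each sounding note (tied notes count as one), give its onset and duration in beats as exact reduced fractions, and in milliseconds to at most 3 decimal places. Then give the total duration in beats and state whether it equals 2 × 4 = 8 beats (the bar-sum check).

1) 0.0ms=0b +500.0ms=3/2b
2) 500.0ms=3/2b +166.667ms=1/2b
3) 666.667ms=2b +666.667ms=2b
4) 1333.333ms=4b +1000.0ms=3b
5) 2333.333ms=7b +66.667ms=1/5b
6) 2400.0ms=36/5b +133.333ms=2/5b
7) 2533.333ms=38/5b +66.667ms=1/5b
8) 2600.0ms=39/5b +66.667ms=1/5b
Σ=8b of 8 (180bpm 4/4) — PASS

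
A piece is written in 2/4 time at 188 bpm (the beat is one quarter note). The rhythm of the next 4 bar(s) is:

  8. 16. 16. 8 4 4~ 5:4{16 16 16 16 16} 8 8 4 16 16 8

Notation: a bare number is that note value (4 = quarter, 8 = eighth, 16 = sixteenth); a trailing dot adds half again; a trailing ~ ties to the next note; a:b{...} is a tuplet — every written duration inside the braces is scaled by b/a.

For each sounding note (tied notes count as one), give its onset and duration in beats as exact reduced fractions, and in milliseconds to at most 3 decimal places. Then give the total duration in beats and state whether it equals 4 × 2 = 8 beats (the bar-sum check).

1) 0.0ms=0b +239.362ms=3/4b
2) 239.362ms=3/4b +119.681ms=3/8b
3) 359.043ms=9/8b +119.681ms=3/8b
4) 478.723ms=3/2b +159.574ms=1/2b
5) 638.298ms=2b +319.149ms=1b
6) 957.447ms=3b +382.979ms=6/5b
7) 1340.426ms=21/5b +63.83ms=1/5b
8) 1404.255ms=22/5b +63.83ms=1/5b
9) 1468.085ms=23/5b +63.83ms=1/5b
10) 1531.915ms=24/5b +63.83ms=1/5b
11) 1595.745ms=5b +159.574ms=1/2b
12) 1755.319ms=11/2b +159.574ms=1/2b
13) 1914.894ms=6b +319.149ms=1b
14) 2234.043ms=7b +79.787ms=1/4b
15) 2313.83ms=29/4b +79.787ms=1/4b
16) 2393.617ms=15/2b +159.574ms=1/2b
Σ=8b of 8 (188bpm 2/4) — PASS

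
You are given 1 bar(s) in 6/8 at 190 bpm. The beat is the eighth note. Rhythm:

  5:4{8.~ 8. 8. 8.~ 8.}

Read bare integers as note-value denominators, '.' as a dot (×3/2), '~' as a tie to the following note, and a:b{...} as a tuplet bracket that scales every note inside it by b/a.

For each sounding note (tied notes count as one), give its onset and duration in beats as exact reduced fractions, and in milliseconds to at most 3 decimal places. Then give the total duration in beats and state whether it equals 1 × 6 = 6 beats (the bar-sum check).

1) 0.0ms=0b +757.895ms=12/5b
2) 757.895ms=12/5b +378.947ms=6/5b
3) 1136.842ms=18/5b +757.895ms=12/5b
Σ=6b of 6 (190bpm 6/8) — PASS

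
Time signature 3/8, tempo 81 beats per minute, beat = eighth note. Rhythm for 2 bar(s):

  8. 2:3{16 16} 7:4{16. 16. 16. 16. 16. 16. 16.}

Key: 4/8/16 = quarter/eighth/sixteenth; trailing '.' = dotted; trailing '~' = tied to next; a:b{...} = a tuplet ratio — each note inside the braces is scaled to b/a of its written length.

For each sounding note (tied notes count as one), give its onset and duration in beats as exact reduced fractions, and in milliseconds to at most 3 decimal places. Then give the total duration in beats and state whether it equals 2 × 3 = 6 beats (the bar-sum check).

1) 0.0ms=0b +1111.111ms=3/2b
2) 1111.111ms=3/2b +555.556ms=3/4b
3) 1666.667ms=9/4b +555.556ms=3/4b
4) 2222.222ms=3b +317.46ms=3/7b
5) 2539.683ms=24/7b +317.46ms=3/7b
6) 2857.143ms=27/7b +317.46ms=3/7b
7) 3174.603ms=30/7b +317.46ms=3/7b
8) 3492.063ms=33/7b +317.46ms=3/7b
9) 3809.524ms=36/7b +317.46ms=3/7b
10) 4126.984ms=39/7b +317.46ms=3/7b
Σ=6b of 6 (81bpm 3/8) — PASS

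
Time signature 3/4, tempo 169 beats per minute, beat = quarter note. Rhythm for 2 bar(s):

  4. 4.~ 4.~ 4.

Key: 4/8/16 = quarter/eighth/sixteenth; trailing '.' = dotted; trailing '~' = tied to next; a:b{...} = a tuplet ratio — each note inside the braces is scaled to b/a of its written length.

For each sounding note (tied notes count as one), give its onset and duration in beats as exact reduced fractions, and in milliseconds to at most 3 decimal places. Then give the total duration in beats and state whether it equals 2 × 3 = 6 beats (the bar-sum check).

1) 0.0ms=0b +532.544ms=3/2b
2) 532.544ms=3/2b +1597.633ms=9/2b
Σ=6b of 6 (169bpm 3/4) — PASS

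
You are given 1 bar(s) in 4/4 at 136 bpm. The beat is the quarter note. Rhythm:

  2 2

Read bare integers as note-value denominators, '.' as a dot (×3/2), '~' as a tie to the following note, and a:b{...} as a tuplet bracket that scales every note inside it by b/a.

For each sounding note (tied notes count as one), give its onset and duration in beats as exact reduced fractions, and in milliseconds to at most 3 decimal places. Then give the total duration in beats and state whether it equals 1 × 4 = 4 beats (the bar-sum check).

1) 0.0ms=0b +882.353ms=2b
2) 882.353ms=2b +882.353ms=2b
Σ=4b of 4 (136bpm 4/4) — PASS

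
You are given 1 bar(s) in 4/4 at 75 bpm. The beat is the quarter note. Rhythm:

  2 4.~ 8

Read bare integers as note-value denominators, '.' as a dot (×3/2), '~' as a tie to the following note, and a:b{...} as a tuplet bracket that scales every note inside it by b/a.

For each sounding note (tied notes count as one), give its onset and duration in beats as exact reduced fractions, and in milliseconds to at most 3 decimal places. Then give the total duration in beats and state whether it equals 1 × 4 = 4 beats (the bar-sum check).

1) 0.0ms=0b +1600.0ms=2b
2) 1600.0ms=2b +1600.0ms=2b
Σ=4b of 4 (75bpm 4/4) — PASS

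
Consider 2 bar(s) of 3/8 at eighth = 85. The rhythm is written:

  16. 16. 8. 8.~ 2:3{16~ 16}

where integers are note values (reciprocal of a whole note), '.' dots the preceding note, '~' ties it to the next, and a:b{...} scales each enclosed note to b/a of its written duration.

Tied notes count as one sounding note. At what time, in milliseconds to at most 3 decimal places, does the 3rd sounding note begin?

1. 0.0ms @ 0 + 529.412ms (3/4)
2. 529.412ms @ 3/4 + 529.412ms (3/4)
3. 1058.824ms @ 3/2 + 1058.824ms (3/2)
4. 2117.647ms @ 3 + 2117.647ms (3)

note 3 onset = 3/2b = 1058.824ms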